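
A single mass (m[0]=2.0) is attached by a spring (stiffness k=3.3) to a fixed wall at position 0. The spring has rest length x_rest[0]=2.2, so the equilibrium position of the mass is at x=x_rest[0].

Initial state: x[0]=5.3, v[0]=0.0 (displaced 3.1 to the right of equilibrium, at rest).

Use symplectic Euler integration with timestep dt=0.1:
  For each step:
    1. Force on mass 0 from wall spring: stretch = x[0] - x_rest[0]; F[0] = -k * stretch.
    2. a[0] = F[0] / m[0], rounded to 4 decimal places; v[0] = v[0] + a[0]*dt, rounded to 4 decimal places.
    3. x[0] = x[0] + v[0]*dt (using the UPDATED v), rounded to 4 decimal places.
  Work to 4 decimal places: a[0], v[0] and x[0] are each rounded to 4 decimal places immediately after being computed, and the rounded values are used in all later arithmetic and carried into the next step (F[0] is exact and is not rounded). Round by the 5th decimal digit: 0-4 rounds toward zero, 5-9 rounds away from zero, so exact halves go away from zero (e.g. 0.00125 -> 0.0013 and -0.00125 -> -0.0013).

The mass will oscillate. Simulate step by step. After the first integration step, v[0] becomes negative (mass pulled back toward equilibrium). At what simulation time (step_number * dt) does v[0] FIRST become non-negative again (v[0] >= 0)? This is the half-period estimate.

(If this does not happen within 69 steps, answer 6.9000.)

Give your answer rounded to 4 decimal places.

Step 0: x=[5.3000] v=[0.0000]
Step 1: x=[5.2489] v=[-0.5115]
Step 2: x=[5.1474] v=[-1.0146]
Step 3: x=[4.9973] v=[-1.5009]
Step 4: x=[4.8011] v=[-1.9625]
Step 5: x=[4.5619] v=[-2.3917]
Step 6: x=[4.2838] v=[-2.7814]
Step 7: x=[3.9713] v=[-3.1252]
Step 8: x=[3.6296] v=[-3.4175]
Step 9: x=[3.2643] v=[-3.6534]
Step 10: x=[2.8814] v=[-3.8290]
Step 11: x=[2.4873] v=[-3.9414]
Step 12: x=[2.0884] v=[-3.9888]
Step 13: x=[1.6914] v=[-3.9704]
Step 14: x=[1.3028] v=[-3.8865]
Step 15: x=[0.9290] v=[-3.7385]
Step 16: x=[0.5761] v=[-3.5288]
Step 17: x=[0.2500] v=[-3.2609]
Step 18: x=[-0.0439] v=[-2.9392]
Step 19: x=[-0.3008] v=[-2.5690]
Step 20: x=[-0.5164] v=[-2.1564]
Step 21: x=[-0.6872] v=[-1.7082]
Step 22: x=[-0.8104] v=[-1.2318]
Step 23: x=[-0.8839] v=[-0.7351]
Step 24: x=[-0.9065] v=[-0.2263]
Step 25: x=[-0.8779] v=[0.2863]
First v>=0 after going negative at step 25, time=2.5000

Answer: 2.5000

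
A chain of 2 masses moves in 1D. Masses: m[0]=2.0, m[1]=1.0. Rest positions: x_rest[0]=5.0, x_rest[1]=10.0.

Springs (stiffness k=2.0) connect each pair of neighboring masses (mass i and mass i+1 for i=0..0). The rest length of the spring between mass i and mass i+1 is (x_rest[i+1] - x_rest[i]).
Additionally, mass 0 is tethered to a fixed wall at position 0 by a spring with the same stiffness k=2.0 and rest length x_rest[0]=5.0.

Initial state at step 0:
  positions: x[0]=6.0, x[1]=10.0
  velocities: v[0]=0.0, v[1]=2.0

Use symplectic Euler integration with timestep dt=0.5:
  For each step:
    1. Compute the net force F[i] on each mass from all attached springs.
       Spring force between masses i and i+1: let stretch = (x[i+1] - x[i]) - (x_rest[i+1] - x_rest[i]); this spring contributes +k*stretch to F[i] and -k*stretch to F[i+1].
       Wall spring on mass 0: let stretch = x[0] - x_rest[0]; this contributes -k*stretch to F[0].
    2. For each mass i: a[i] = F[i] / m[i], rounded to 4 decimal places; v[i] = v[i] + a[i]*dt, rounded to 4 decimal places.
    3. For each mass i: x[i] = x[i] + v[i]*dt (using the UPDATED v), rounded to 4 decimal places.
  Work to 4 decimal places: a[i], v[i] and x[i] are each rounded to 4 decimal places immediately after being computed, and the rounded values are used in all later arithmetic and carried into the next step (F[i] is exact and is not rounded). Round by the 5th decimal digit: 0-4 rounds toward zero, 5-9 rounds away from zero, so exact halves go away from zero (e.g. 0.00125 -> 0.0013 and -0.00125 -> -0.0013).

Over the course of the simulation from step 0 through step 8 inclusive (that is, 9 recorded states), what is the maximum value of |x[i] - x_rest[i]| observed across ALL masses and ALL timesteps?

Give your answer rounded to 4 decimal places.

Answer: 2.5000

Derivation:
Step 0: x=[6.0000 10.0000] v=[0.0000 2.0000]
Step 1: x=[5.5000 11.5000] v=[-1.0000 3.0000]
Step 2: x=[5.1250 12.5000] v=[-0.7500 2.0000]
Step 3: x=[5.3125 12.3125] v=[0.3750 -0.3750]
Step 4: x=[5.9219 11.1250] v=[1.2188 -2.3750]
Step 5: x=[6.3516 9.8360] v=[0.8594 -2.5781]
Step 6: x=[6.0645 9.3048] v=[-0.5742 -1.0625]
Step 7: x=[5.0714 9.6534] v=[-1.9863 0.6972]
Step 8: x=[3.9559 10.2110] v=[-2.2310 1.1152]
Max displacement = 2.5000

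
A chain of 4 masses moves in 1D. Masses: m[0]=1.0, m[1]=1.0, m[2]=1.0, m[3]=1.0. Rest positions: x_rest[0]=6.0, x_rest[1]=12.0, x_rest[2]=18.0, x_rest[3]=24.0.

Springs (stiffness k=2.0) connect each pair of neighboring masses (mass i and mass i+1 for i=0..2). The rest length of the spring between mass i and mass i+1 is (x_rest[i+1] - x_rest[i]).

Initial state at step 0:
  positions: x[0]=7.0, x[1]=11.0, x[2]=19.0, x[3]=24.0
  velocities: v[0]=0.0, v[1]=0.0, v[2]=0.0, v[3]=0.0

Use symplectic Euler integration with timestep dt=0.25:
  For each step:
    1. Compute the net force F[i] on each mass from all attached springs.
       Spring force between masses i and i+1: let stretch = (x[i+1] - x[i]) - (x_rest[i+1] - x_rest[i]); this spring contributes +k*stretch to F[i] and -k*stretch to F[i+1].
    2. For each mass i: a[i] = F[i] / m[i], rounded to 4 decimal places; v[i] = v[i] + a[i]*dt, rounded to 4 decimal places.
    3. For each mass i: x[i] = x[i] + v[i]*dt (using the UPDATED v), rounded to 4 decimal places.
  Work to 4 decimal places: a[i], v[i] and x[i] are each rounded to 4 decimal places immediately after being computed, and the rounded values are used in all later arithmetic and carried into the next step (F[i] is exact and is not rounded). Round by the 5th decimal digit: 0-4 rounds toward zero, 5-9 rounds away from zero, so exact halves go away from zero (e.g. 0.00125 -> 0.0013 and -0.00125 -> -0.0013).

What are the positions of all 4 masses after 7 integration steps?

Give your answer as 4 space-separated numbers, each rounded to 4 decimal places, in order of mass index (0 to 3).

Answer: 6.1354 12.1421 18.7697 23.9531

Derivation:
Step 0: x=[7.0000 11.0000 19.0000 24.0000] v=[0.0000 0.0000 0.0000 0.0000]
Step 1: x=[6.7500 11.5000 18.6250 24.1250] v=[-1.0000 2.0000 -1.5000 0.5000]
Step 2: x=[6.3438 12.2969 18.0469 24.3125] v=[-1.6250 3.1875 -2.3125 0.7500]
Step 3: x=[5.9317 13.0684 17.5332 24.4668] v=[-1.6485 3.0860 -2.0547 0.6172]
Step 4: x=[5.6617 13.5059 17.3281 24.5044] v=[-1.0802 1.7501 -0.8203 0.1504]
Step 5: x=[5.6222 13.4407 17.5423 24.3950] v=[-0.1581 -0.2609 0.8568 -0.4378]
Step 6: x=[5.8100 12.9109 18.1004 24.1790] v=[0.7512 -2.1194 2.2324 -0.8642]
Step 7: x=[6.1354 12.1421 18.7697 23.9531] v=[1.3017 -3.0751 2.6770 -0.9035]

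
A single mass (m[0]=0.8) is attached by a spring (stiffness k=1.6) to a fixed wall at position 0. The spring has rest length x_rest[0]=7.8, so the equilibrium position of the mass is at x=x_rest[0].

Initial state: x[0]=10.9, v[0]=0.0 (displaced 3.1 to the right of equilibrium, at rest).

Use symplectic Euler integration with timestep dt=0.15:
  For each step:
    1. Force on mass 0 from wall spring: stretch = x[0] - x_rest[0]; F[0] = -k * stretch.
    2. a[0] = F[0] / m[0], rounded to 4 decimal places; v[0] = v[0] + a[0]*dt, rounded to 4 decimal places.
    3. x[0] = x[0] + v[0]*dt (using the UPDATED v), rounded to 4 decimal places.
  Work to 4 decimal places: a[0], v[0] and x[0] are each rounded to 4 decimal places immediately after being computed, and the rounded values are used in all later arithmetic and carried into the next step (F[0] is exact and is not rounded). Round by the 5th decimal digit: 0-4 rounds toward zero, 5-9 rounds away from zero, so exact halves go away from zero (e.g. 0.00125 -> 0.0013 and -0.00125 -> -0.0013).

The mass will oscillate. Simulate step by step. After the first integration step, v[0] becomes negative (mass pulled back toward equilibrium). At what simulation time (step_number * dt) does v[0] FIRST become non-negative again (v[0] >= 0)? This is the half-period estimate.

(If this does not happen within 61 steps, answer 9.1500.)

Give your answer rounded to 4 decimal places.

Step 0: x=[10.9000] v=[0.0000]
Step 1: x=[10.7605] v=[-0.9300]
Step 2: x=[10.4878] v=[-1.8182]
Step 3: x=[10.0941] v=[-2.6245]
Step 4: x=[9.5972] v=[-3.3127]
Step 5: x=[9.0194] v=[-3.8519]
Step 6: x=[8.3867] v=[-4.2177]
Step 7: x=[7.7276] v=[-4.3937]
Step 8: x=[7.0718] v=[-4.3720]
Step 9: x=[6.4488] v=[-4.1535]
Step 10: x=[5.8866] v=[-3.7481]
Step 11: x=[5.4105] v=[-3.1741]
Step 12: x=[5.0419] v=[-2.4573]
Step 13: x=[4.7974] v=[-1.6299]
Step 14: x=[4.6880] v=[-0.7291]
Step 15: x=[4.7187] v=[0.2045]
First v>=0 after going negative at step 15, time=2.2500

Answer: 2.2500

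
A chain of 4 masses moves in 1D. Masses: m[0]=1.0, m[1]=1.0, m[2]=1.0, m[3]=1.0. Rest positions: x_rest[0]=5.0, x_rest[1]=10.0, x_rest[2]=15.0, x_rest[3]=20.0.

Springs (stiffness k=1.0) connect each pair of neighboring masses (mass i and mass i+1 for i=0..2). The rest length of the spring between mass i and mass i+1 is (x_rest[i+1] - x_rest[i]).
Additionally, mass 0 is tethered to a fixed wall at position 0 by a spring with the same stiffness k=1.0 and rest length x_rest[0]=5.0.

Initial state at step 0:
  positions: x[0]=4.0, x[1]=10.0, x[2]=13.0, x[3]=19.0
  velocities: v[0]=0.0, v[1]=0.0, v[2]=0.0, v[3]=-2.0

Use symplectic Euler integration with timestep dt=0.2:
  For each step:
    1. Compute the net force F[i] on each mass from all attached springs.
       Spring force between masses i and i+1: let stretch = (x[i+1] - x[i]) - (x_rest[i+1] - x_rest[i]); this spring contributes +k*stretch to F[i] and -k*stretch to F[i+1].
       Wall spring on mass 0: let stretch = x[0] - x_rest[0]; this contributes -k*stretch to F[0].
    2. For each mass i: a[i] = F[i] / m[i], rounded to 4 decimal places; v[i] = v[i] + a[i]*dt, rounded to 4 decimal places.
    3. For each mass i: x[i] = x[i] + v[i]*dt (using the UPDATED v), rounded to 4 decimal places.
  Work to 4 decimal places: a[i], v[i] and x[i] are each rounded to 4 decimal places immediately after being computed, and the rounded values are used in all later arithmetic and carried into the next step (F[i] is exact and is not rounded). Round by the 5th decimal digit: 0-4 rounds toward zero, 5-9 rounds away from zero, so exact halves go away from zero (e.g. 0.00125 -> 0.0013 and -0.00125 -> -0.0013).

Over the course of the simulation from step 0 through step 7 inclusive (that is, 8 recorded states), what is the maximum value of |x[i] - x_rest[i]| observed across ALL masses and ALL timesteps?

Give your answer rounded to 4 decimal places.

Answer: 3.5328

Derivation:
Step 0: x=[4.0000 10.0000 13.0000 19.0000] v=[0.0000 0.0000 0.0000 -2.0000]
Step 1: x=[4.0800 9.8800 13.1200 18.5600] v=[0.4000 -0.6000 0.6000 -2.2000]
Step 2: x=[4.2288 9.6576 13.3280 18.1024] v=[0.7440 -1.1120 1.0400 -2.2880]
Step 3: x=[4.4256 9.3649 13.5802 17.6538] v=[0.9840 -1.4637 1.2608 -2.2429]
Step 4: x=[4.6429 9.0432 13.8267 17.2423] v=[1.0867 -1.6085 1.2325 -2.0576]
Step 5: x=[4.8505 8.7368 14.0185 16.8942] v=[1.0382 -1.5319 0.9589 -1.7407]
Step 6: x=[5.0196 8.4862 14.1140 16.6310] v=[0.8454 -1.2528 0.4777 -1.3158]
Step 7: x=[5.1266 8.3221 14.0851 16.4672] v=[0.5348 -0.8206 -0.1445 -0.8192]
Max displacement = 3.5328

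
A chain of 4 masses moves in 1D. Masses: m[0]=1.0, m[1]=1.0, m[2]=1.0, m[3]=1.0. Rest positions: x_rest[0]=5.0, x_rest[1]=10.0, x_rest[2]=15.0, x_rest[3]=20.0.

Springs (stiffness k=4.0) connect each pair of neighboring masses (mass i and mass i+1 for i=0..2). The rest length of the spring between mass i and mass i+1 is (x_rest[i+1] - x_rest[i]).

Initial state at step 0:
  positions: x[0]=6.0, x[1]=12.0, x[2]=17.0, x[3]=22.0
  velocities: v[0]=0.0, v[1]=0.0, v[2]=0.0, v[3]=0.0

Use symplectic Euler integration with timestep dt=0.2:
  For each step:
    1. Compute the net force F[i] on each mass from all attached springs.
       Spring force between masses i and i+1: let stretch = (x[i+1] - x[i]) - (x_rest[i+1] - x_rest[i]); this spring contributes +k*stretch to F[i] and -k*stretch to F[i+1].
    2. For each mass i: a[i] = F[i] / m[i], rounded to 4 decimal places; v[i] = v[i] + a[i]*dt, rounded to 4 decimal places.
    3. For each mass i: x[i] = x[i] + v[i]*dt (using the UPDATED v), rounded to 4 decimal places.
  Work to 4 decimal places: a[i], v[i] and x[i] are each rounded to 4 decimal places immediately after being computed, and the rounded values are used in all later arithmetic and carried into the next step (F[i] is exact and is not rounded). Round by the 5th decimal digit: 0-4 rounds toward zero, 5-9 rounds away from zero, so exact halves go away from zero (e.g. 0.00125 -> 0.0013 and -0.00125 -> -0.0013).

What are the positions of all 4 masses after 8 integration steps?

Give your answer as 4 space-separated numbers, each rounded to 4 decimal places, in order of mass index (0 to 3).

Step 0: x=[6.0000 12.0000 17.0000 22.0000] v=[0.0000 0.0000 0.0000 0.0000]
Step 1: x=[6.1600 11.8400 17.0000 22.0000] v=[0.8000 -0.8000 0.0000 0.0000]
Step 2: x=[6.4288 11.5968 16.9744 22.0000] v=[1.3440 -1.2160 -0.1280 0.0000]
Step 3: x=[6.7245 11.3871 16.8925 21.9959] v=[1.4784 -1.0483 -0.4096 -0.0205]
Step 4: x=[6.9662 11.3123 16.7463 21.9753] v=[1.2085 -0.3741 -0.7312 -0.1032]
Step 5: x=[7.1033 11.4115 16.5673 21.9180] v=[0.6854 0.4962 -0.8952 -0.2864]
Step 6: x=[7.1297 11.6464 16.4194 21.8046] v=[0.1320 1.1743 -0.7393 -0.5670]
Step 7: x=[7.0788 11.9223 16.3695 21.6296] v=[-0.2546 1.3793 -0.2495 -0.8752]
Step 8: x=[7.0028 12.1348 16.4497 21.4129] v=[-0.3798 1.0623 0.4008 -1.0833]

Answer: 7.0028 12.1348 16.4497 21.4129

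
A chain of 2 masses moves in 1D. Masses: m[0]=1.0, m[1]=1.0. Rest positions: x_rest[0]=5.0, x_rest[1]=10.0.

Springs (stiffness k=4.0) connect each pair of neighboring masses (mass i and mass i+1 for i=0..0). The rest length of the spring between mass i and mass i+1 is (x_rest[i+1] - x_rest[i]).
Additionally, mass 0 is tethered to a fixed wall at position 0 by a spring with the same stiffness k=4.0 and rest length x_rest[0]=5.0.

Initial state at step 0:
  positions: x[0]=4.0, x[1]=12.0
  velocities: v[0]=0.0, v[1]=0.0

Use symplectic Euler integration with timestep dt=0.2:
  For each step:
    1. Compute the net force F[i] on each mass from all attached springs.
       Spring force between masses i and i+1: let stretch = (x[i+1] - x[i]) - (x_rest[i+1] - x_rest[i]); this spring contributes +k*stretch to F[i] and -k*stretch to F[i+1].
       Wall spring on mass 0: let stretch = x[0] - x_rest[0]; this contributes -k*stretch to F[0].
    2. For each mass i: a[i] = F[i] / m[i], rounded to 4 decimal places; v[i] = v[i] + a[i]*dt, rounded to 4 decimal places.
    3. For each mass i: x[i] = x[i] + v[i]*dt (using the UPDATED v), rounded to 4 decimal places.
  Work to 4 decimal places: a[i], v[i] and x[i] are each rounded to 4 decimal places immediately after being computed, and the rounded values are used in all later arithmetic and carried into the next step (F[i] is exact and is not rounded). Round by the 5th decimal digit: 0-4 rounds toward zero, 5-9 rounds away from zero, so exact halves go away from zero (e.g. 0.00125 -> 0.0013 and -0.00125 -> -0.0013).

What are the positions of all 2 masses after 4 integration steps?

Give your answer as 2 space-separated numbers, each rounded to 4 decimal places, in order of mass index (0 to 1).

Answer: 6.9577 9.4027

Derivation:
Step 0: x=[4.0000 12.0000] v=[0.0000 0.0000]
Step 1: x=[4.6400 11.5200] v=[3.2000 -2.4000]
Step 2: x=[5.6384 10.7392] v=[4.9920 -3.9040]
Step 3: x=[6.5508 9.9423] v=[4.5619 -3.9846]
Step 4: x=[6.9577 9.4027] v=[2.0345 -2.6978]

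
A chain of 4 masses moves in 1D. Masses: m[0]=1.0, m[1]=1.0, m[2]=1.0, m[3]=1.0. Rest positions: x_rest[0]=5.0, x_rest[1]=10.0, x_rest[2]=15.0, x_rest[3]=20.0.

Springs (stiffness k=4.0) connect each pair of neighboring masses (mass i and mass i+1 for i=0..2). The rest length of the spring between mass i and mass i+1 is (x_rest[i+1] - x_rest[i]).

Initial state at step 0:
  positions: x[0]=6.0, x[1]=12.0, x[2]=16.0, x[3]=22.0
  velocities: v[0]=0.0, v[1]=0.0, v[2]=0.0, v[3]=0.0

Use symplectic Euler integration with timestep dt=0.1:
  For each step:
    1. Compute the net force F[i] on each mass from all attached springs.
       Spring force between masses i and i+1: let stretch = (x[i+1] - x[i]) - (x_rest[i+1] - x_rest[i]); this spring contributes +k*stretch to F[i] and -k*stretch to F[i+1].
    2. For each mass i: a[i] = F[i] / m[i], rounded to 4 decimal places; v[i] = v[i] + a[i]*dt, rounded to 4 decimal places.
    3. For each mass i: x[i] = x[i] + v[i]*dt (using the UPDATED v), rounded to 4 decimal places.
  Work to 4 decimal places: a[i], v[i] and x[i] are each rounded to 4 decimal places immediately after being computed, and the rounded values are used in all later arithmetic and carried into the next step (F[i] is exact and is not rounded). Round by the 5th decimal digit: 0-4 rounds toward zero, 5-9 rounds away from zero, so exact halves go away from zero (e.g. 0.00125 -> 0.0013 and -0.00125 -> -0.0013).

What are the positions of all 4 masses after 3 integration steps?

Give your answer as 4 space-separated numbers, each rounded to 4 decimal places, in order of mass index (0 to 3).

Step 0: x=[6.0000 12.0000 16.0000 22.0000] v=[0.0000 0.0000 0.0000 0.0000]
Step 1: x=[6.0400 11.9200 16.0800 21.9600] v=[0.4000 -0.8000 0.8000 -0.4000]
Step 2: x=[6.1152 11.7712 16.2288 21.8848] v=[0.7520 -1.4880 1.4880 -0.7520]
Step 3: x=[6.2166 11.5745 16.4255 21.7834] v=[1.0144 -1.9674 1.9674 -1.0144]

Answer: 6.2166 11.5745 16.4255 21.7834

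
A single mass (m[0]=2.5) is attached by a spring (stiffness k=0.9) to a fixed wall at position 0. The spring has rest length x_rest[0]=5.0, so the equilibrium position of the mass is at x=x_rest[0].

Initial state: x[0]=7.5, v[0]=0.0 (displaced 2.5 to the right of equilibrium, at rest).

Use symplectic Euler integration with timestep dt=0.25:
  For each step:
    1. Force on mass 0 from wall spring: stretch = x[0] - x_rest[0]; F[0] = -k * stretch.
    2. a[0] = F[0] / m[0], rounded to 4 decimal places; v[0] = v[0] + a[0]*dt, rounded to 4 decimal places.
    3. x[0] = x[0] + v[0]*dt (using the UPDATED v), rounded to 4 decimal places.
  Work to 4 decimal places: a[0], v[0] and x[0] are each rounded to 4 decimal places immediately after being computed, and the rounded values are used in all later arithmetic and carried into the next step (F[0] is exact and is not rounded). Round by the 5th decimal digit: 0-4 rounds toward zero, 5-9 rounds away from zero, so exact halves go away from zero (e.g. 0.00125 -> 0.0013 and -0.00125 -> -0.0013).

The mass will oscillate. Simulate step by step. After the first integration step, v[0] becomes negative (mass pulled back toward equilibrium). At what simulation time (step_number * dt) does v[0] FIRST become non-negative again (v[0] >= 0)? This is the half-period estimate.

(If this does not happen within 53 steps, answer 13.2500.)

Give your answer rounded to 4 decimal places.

Answer: 5.2500

Derivation:
Step 0: x=[7.5000] v=[0.0000]
Step 1: x=[7.4438] v=[-0.2250]
Step 2: x=[7.3326] v=[-0.4450]
Step 3: x=[7.1689] v=[-0.6549]
Step 4: x=[6.9564] v=[-0.8501]
Step 5: x=[6.6999] v=[-1.0262]
Step 6: x=[6.4051] v=[-1.1792]
Step 7: x=[6.0787] v=[-1.3057]
Step 8: x=[5.7280] v=[-1.4028]
Step 9: x=[5.3609] v=[-1.4683]
Step 10: x=[4.9857] v=[-1.5008]
Step 11: x=[4.6108] v=[-1.4995]
Step 12: x=[4.2447] v=[-1.4645]
Step 13: x=[3.8956] v=[-1.3965]
Step 14: x=[3.5713] v=[-1.2971]
Step 15: x=[3.2792] v=[-1.1685]
Step 16: x=[3.0258] v=[-1.0136]
Step 17: x=[2.8168] v=[-0.8359]
Step 18: x=[2.6570] v=[-0.6394]
Step 19: x=[2.5499] v=[-0.4285]
Step 20: x=[2.4979] v=[-0.2080]
Step 21: x=[2.5022] v=[0.0172]
First v>=0 after going negative at step 21, time=5.2500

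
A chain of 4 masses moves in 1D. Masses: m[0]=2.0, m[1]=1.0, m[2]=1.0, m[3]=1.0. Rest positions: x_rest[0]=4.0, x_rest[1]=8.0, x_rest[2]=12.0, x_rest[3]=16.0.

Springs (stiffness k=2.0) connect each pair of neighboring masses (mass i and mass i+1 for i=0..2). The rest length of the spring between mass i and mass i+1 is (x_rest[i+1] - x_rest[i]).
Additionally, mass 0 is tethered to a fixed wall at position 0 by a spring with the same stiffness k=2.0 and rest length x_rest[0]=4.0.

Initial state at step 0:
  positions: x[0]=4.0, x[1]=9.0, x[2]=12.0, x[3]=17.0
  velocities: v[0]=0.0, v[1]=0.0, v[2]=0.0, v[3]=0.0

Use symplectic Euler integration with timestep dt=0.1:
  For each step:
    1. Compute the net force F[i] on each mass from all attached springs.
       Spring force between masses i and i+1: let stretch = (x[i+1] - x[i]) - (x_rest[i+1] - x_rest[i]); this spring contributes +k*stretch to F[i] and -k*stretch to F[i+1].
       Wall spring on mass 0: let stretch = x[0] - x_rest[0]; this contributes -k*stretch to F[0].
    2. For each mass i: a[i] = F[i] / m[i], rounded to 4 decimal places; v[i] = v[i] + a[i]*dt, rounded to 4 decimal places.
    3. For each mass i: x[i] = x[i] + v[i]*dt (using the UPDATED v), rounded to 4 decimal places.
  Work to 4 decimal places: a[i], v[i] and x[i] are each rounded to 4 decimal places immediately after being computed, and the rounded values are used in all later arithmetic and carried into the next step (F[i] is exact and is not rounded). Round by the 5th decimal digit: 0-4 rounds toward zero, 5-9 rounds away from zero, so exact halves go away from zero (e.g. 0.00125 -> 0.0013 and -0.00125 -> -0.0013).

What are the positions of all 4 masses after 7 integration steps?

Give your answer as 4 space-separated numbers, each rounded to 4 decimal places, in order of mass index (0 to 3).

Step 0: x=[4.0000 9.0000 12.0000 17.0000] v=[0.0000 0.0000 0.0000 0.0000]
Step 1: x=[4.0100 8.9600 12.0400 16.9800] v=[0.1000 -0.4000 0.4000 -0.2000]
Step 2: x=[4.0294 8.8826 12.1172 16.9412] v=[0.1940 -0.7740 0.7720 -0.3880]
Step 3: x=[4.0570 8.7728 12.2262 16.8859] v=[0.2764 -1.0977 1.0899 -0.5528]
Step 4: x=[4.0912 8.6378 12.3593 16.8174] v=[0.3423 -1.3502 1.3312 -0.6847]
Step 5: x=[4.1300 8.4863 12.5072 16.7398] v=[0.3878 -1.5152 1.4785 -0.7763]
Step 6: x=[4.1710 8.3281 12.6593 16.6575] v=[0.4104 -1.5823 1.5208 -0.8228]
Step 7: x=[4.2119 8.1734 12.8047 16.5753] v=[0.4090 -1.5475 1.4542 -0.8224]

Answer: 4.2119 8.1734 12.8047 16.5753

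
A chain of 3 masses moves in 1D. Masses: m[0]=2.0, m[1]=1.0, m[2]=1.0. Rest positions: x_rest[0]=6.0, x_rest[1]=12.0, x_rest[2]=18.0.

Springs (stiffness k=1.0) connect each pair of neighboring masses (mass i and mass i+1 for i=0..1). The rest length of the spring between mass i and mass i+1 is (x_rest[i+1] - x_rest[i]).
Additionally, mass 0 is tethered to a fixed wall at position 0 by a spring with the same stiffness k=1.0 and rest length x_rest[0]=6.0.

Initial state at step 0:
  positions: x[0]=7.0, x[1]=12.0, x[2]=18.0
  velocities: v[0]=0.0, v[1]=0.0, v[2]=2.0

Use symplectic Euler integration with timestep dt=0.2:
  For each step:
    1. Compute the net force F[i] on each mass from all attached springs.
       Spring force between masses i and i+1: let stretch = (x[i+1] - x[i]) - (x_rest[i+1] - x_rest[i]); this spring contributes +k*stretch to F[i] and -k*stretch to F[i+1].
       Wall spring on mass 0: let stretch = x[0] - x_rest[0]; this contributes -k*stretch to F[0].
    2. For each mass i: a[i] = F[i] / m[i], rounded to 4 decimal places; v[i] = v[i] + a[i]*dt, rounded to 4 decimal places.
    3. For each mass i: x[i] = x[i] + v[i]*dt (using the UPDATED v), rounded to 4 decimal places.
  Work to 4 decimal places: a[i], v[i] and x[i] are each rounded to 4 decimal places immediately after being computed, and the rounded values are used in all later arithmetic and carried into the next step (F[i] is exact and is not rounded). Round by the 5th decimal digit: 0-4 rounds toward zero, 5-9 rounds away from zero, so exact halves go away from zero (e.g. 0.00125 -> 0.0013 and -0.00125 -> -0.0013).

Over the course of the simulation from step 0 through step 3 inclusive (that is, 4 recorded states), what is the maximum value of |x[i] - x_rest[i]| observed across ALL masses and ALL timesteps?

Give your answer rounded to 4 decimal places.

Answer: 1.1450

Derivation:
Step 0: x=[7.0000 12.0000 18.0000] v=[0.0000 0.0000 2.0000]
Step 1: x=[6.9600 12.0400 18.4000] v=[-0.2000 0.2000 2.0000]
Step 2: x=[6.8824 12.1312 18.7856] v=[-0.3880 0.4560 1.9280]
Step 3: x=[6.7721 12.2786 19.1450] v=[-0.5514 0.7371 1.7971]
Max displacement = 1.1450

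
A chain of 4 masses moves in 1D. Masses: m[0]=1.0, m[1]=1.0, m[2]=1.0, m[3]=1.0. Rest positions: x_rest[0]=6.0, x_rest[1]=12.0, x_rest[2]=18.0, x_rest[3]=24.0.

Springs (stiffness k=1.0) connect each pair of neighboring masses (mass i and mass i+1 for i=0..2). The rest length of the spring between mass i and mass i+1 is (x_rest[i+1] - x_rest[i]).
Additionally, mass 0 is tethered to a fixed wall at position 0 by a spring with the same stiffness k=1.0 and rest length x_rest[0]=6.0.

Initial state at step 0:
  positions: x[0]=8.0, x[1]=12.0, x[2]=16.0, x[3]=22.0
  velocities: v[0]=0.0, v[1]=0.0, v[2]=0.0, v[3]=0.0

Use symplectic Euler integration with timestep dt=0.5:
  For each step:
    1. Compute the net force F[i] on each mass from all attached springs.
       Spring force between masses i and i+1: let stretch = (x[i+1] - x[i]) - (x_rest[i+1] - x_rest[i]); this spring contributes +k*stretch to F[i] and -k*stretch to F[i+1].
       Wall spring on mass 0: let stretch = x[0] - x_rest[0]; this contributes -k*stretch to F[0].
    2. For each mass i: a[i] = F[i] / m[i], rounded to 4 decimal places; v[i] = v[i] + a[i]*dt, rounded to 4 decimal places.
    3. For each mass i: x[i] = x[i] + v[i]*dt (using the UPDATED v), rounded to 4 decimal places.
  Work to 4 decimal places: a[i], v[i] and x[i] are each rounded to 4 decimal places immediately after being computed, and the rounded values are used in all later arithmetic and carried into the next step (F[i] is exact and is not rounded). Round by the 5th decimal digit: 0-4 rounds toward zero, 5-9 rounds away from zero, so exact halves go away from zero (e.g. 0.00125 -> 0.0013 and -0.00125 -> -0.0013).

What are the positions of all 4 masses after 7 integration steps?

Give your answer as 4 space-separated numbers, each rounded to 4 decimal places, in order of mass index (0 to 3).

Answer: 5.8794 10.2482 16.8118 25.4198

Derivation:
Step 0: x=[8.0000 12.0000 16.0000 22.0000] v=[0.0000 0.0000 0.0000 0.0000]
Step 1: x=[7.0000 12.0000 16.5000 22.0000] v=[-2.0000 0.0000 1.0000 0.0000]
Step 2: x=[5.5000 11.8750 17.2500 22.1250] v=[-3.0000 -0.2500 1.5000 0.2500]
Step 3: x=[4.2188 11.5000 17.8750 22.5313] v=[-2.5625 -0.7500 1.2500 0.8125]
Step 4: x=[3.7032 10.8985 18.0704 23.2735] v=[-1.0313 -1.2031 0.3907 1.4844]
Step 5: x=[4.0606 10.2911 17.7736 24.2150] v=[0.7148 -1.2148 -0.5937 1.8829]
Step 6: x=[4.9605 9.9967 17.2165 25.0461] v=[1.7998 -0.5888 -1.1143 1.6622]
Step 7: x=[5.8794 10.2482 16.8118 25.4198] v=[1.8377 0.5030 -0.8094 0.7474]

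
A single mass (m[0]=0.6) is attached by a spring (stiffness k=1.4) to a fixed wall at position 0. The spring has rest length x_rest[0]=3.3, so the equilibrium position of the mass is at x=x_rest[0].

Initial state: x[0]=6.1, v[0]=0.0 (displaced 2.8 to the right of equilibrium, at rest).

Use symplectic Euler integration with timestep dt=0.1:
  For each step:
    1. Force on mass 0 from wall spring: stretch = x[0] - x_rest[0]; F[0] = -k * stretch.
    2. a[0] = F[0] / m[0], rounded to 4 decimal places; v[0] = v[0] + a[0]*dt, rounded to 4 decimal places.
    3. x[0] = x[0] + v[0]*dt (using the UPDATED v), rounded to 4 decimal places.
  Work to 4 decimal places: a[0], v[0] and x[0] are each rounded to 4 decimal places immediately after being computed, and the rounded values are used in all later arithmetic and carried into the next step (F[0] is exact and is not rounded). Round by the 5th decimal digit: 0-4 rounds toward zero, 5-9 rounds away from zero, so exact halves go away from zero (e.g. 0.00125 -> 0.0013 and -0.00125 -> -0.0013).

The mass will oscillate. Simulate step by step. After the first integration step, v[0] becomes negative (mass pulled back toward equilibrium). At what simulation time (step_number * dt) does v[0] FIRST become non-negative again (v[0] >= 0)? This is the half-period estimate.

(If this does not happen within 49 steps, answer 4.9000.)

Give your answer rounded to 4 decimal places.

Answer: 2.1000

Derivation:
Step 0: x=[6.1000] v=[0.0000]
Step 1: x=[6.0347] v=[-0.6533]
Step 2: x=[5.9056] v=[-1.2914]
Step 3: x=[5.7157] v=[-1.8994]
Step 4: x=[5.4694] v=[-2.4631]
Step 5: x=[5.1725] v=[-2.9693]
Step 6: x=[4.8319] v=[-3.4062]
Step 7: x=[4.4555] v=[-3.7636]
Step 8: x=[4.0522] v=[-4.0332]
Step 9: x=[3.6313] v=[-4.2087]
Step 10: x=[3.2027] v=[-4.2860]
Step 11: x=[2.7764] v=[-4.2633]
Step 12: x=[2.3623] v=[-4.1411]
Step 13: x=[1.9701] v=[-3.9223]
Step 14: x=[1.6089] v=[-3.6120]
Step 15: x=[1.2872] v=[-3.2174]
Step 16: x=[1.0124] v=[-2.7478]
Step 17: x=[0.7910] v=[-2.2140]
Step 18: x=[0.6281] v=[-1.6286]
Step 19: x=[0.5276] v=[-1.0052]
Step 20: x=[0.4918] v=[-0.3583]
Step 21: x=[0.5215] v=[0.2970]
First v>=0 after going negative at step 21, time=2.1000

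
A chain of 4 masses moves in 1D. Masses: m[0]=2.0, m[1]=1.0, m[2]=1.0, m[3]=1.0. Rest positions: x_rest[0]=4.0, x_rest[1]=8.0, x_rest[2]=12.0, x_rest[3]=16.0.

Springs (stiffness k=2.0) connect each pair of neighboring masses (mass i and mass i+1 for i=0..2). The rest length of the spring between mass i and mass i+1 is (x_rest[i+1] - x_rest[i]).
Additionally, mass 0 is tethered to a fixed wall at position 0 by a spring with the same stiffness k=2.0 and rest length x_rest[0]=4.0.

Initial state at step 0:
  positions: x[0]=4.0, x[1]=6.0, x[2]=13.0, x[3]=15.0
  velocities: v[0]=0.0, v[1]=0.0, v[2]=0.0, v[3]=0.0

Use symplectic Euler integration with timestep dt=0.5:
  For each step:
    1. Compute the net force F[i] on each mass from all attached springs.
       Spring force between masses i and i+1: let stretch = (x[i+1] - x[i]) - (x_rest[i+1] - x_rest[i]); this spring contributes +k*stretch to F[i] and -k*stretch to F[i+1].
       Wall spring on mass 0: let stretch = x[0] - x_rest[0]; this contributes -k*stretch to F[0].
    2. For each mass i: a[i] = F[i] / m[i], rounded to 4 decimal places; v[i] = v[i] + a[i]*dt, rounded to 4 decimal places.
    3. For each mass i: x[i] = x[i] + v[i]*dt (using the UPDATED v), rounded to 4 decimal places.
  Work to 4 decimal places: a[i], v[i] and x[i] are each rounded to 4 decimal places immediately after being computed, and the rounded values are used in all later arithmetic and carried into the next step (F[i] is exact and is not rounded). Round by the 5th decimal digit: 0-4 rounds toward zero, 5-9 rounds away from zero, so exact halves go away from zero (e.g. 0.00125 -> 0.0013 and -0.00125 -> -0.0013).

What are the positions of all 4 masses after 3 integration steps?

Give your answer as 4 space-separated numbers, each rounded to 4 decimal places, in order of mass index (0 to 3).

Answer: 3.9375 7.5625 12.1250 15.2500

Derivation:
Step 0: x=[4.0000 6.0000 13.0000 15.0000] v=[0.0000 0.0000 0.0000 0.0000]
Step 1: x=[3.5000 8.5000 10.5000 16.0000] v=[-1.0000 5.0000 -5.0000 2.0000]
Step 2: x=[3.3750 9.5000 9.7500 16.2500] v=[-0.2500 2.0000 -1.5000 0.5000]
Step 3: x=[3.9375 7.5625 12.1250 15.2500] v=[1.1250 -3.8750 4.7500 -2.0000]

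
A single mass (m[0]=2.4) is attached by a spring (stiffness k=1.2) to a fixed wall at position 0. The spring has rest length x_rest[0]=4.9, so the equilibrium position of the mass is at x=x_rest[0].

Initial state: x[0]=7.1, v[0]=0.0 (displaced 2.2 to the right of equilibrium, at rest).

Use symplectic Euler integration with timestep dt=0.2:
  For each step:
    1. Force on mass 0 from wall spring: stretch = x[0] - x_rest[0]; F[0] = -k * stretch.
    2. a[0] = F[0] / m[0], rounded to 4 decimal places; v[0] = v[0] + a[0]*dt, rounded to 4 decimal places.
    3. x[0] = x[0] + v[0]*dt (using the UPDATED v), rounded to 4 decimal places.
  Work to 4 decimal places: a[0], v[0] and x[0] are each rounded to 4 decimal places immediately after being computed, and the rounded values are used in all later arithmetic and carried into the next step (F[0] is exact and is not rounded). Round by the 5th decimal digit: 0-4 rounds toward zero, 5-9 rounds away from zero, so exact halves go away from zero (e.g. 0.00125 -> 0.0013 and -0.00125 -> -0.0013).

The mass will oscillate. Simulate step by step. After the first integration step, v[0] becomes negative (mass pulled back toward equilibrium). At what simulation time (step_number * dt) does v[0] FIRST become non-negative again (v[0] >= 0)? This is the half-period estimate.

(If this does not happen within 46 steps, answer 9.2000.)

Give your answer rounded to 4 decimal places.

Step 0: x=[7.1000] v=[0.0000]
Step 1: x=[7.0560] v=[-0.2200]
Step 2: x=[6.9689] v=[-0.4356]
Step 3: x=[6.8404] v=[-0.6425]
Step 4: x=[6.6731] v=[-0.8365]
Step 5: x=[6.4703] v=[-1.0138]
Step 6: x=[6.2361] v=[-1.1708]
Step 7: x=[5.9752] v=[-1.3044]
Step 8: x=[5.6928] v=[-1.4119]
Step 9: x=[5.3946] v=[-1.4912]
Step 10: x=[5.0865] v=[-1.5407]
Step 11: x=[4.7746] v=[-1.5594]
Step 12: x=[4.4652] v=[-1.5469]
Step 13: x=[4.1645] v=[-1.5034]
Step 14: x=[3.8785] v=[-1.4298]
Step 15: x=[3.6130] v=[-1.3276]
Step 16: x=[3.3732] v=[-1.1989]
Step 17: x=[3.1640] v=[-1.0462]
Step 18: x=[2.9895] v=[-0.8726]
Step 19: x=[2.8532] v=[-0.6815]
Step 20: x=[2.7578] v=[-0.4768]
Step 21: x=[2.7053] v=[-0.2626]
Step 22: x=[2.6967] v=[-0.0431]
Step 23: x=[2.7321] v=[0.1772]
First v>=0 after going negative at step 23, time=4.6000

Answer: 4.6000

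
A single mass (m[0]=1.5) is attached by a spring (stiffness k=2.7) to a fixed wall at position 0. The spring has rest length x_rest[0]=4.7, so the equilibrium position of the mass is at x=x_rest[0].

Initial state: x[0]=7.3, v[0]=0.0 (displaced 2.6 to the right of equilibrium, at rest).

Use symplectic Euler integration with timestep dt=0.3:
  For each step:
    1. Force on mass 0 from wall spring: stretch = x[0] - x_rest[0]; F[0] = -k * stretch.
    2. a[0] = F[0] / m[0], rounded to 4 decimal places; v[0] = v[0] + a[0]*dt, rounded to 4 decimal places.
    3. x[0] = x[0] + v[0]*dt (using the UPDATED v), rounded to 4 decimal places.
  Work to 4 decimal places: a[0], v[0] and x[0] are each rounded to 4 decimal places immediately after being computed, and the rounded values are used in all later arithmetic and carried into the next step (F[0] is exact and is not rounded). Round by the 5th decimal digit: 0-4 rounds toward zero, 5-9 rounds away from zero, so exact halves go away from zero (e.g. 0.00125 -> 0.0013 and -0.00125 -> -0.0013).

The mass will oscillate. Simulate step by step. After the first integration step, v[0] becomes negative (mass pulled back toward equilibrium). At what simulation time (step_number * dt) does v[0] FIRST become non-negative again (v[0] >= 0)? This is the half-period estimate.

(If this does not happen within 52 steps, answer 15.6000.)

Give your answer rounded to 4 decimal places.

Step 0: x=[7.3000] v=[0.0000]
Step 1: x=[6.8788] v=[-1.4040]
Step 2: x=[6.1047] v=[-2.5805]
Step 3: x=[5.1030] v=[-3.3391]
Step 4: x=[4.0360] v=[-3.5567]
Step 5: x=[3.0766] v=[-3.1981]
Step 6: x=[2.3802] v=[-2.3215]
Step 7: x=[2.0596] v=[-1.0688]
Step 8: x=[2.1667] v=[0.3570]
First v>=0 after going negative at step 8, time=2.4000

Answer: 2.4000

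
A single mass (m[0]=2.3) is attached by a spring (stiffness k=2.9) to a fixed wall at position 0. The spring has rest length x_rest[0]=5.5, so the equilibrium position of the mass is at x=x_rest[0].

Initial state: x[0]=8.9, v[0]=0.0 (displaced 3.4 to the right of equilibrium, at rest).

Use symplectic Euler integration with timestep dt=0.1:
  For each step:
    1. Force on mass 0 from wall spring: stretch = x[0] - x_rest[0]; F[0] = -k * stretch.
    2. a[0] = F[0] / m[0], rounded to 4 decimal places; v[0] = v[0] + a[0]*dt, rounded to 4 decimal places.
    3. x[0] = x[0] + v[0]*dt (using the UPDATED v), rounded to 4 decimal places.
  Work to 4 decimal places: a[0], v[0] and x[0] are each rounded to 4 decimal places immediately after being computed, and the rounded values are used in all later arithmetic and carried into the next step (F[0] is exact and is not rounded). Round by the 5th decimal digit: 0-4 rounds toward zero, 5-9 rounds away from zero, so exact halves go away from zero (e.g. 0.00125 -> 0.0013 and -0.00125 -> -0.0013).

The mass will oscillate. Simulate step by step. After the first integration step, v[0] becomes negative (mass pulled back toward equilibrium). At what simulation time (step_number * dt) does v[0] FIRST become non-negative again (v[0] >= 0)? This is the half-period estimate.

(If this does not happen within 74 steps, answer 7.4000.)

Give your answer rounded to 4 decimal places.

Step 0: x=[8.9000] v=[0.0000]
Step 1: x=[8.8571] v=[-0.4287]
Step 2: x=[8.7719] v=[-0.8520]
Step 3: x=[8.6455] v=[-1.2645]
Step 4: x=[8.4794] v=[-1.6611]
Step 5: x=[8.2757] v=[-2.0368]
Step 6: x=[8.0370] v=[-2.3868]
Step 7: x=[7.7663] v=[-2.7067]
Step 8: x=[7.4671] v=[-2.9925]
Step 9: x=[7.1431] v=[-3.2405]
Step 10: x=[6.7983] v=[-3.4477]
Step 11: x=[6.4372] v=[-3.6114]
Step 12: x=[6.0642] v=[-3.7296]
Step 13: x=[5.6841] v=[-3.8007]
Step 14: x=[5.3017] v=[-3.8239]
Step 15: x=[4.9218] v=[-3.7989]
Step 16: x=[4.5492] v=[-3.7260]
Step 17: x=[4.1886] v=[-3.6061]
Step 18: x=[3.8445] v=[-3.4408]
Step 19: x=[3.5213] v=[-3.2321]
Step 20: x=[3.2230] v=[-2.9826]
Step 21: x=[2.9535] v=[-2.6955]
Step 22: x=[2.7161] v=[-2.3744]
Step 23: x=[2.5138] v=[-2.0234]
Step 24: x=[2.3491] v=[-1.6469]
Step 25: x=[2.2241] v=[-1.2496]
Step 26: x=[2.1404] v=[-0.8366]
Step 27: x=[2.0991] v=[-0.4130]
Step 28: x=[2.1007] v=[0.0158]
First v>=0 after going negative at step 28, time=2.8000

Answer: 2.8000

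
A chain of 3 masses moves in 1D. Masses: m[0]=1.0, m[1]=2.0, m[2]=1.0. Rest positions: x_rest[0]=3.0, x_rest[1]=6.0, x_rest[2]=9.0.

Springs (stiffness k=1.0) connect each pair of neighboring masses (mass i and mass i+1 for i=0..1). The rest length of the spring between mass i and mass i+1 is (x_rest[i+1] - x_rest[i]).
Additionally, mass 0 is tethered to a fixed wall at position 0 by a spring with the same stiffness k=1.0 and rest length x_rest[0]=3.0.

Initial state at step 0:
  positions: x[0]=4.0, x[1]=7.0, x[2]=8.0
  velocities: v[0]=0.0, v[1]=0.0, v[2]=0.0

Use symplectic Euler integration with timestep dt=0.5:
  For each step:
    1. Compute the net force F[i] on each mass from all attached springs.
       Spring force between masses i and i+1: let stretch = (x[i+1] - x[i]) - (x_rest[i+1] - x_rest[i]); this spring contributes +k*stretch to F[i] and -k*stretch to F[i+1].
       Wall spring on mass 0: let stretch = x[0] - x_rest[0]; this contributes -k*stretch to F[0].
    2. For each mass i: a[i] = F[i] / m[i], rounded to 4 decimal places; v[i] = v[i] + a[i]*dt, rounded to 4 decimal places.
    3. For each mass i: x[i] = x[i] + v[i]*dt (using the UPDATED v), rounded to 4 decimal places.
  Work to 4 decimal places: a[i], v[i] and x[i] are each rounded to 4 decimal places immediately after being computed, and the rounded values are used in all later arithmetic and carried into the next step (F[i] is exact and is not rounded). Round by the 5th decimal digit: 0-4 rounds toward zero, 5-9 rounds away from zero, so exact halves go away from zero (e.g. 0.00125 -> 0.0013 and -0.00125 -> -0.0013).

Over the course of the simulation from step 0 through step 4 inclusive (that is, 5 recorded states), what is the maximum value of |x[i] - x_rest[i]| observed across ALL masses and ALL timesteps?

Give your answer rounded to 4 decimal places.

Answer: 1.6525

Derivation:
Step 0: x=[4.0000 7.0000 8.0000] v=[0.0000 0.0000 0.0000]
Step 1: x=[3.7500 6.7500 8.5000] v=[-0.5000 -0.5000 1.0000]
Step 2: x=[3.3125 6.3438 9.3125] v=[-0.8750 -0.8125 1.6250]
Step 3: x=[2.8047 5.9297 10.1329] v=[-1.0156 -0.8282 1.6407]
Step 4: x=[2.3770 5.6504 10.6525] v=[-0.8555 -0.5587 1.0391]
Max displacement = 1.6525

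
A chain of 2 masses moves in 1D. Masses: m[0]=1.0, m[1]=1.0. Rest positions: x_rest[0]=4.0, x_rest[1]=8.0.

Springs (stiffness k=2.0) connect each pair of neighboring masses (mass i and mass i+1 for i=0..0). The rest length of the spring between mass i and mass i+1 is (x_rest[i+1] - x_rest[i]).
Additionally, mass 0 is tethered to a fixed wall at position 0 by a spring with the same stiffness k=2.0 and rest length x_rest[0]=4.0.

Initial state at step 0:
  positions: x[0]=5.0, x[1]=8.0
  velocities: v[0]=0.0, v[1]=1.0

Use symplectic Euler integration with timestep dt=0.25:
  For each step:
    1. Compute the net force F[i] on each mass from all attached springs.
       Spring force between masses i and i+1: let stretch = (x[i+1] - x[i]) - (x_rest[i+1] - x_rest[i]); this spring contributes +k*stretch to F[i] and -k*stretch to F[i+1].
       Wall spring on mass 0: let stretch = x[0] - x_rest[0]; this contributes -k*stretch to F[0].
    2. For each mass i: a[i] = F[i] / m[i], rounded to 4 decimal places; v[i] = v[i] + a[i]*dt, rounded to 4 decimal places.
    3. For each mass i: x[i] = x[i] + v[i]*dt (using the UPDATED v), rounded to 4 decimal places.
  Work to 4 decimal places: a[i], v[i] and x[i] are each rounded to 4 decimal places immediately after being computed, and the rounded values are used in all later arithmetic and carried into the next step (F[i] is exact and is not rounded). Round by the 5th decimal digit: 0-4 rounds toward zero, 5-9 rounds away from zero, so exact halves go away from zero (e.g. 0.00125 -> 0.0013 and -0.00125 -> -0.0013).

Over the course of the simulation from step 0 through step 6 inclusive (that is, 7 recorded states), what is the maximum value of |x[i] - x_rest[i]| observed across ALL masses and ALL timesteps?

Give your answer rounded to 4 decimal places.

Step 0: x=[5.0000 8.0000] v=[0.0000 1.0000]
Step 1: x=[4.7500 8.3750] v=[-1.0000 1.5000]
Step 2: x=[4.3594 8.7969] v=[-1.5625 1.6875]
Step 3: x=[3.9785 9.1641] v=[-1.5235 1.4688]
Step 4: x=[3.7485 9.3831] v=[-0.9200 0.8760]
Step 5: x=[3.7543 9.3978] v=[0.0231 0.0587]
Step 6: x=[3.9962 9.2070] v=[0.9677 -0.7631]
Max displacement = 1.3978

Answer: 1.3978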